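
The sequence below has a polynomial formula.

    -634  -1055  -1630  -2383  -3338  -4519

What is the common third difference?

-24

First differences: -421, -575, -753, -955, -1181
Second differences: -154, -178, -202, -226
Third differences: -24, -24, -24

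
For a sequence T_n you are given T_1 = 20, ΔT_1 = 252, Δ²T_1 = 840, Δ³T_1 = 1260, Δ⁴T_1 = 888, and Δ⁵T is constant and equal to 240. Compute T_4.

Build the table forward from the leading diagonal:
Δ⁵: 240  240  240  240
Δ⁴: 888  1128  1368  1608
Δ³: 1260  2148  3276  4644
Δ²: 840  2100  4248  7524
Δ: 252  1092  3192  7440
T: 20  272  1364  4556

4556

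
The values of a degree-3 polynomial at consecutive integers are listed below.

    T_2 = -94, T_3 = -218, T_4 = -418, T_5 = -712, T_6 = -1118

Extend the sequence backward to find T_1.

D1: -124, -200, -294, -406
D2: -76, -94, -112
D3: -18, -18
The third differences are constant at -18.
Work back: -76 + 18 = -58;  -124 + 58 = -66;  -94 + 66 = -28

-28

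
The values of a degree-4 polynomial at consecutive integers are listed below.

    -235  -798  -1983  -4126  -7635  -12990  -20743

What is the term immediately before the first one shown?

-30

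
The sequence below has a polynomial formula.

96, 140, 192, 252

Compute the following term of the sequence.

44, 52, 60
8, 8
Constant second difference = 8, so extend:
60 + 8 = 68;  252 + 68 = 320

320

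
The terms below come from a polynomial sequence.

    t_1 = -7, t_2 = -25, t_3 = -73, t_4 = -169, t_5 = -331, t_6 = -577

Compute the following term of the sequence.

-925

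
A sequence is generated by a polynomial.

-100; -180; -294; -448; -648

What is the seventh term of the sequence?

-1210

-80, -114, -154, -200
-34, -40, -46
-6, -6
The third differences are constant (-6).
-46 − 6 = -52;  -200 − 52 = -252;  -648 − 252 = -900
-52 − 6 = -58;  -252 − 58 = -310;  -900 − 310 = -1210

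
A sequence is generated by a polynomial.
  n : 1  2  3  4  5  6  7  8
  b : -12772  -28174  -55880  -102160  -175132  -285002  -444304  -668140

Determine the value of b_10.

-1384102

Δ: -15402, -27706, -46280, -72972, -109870, -159302, -223836
Δ²: -12304, -18574, -26692, -36898, -49432, -64534
Δ³: -6270, -8118, -10206, -12534, -15102
Δ⁴: -1848, -2088, -2328, -2568
Δ⁵: -240, -240, -240
Constant fifth difference = -240, so extend:
-2568 − 240 = -2808;  -15102 − 2808 = -17910;  -64534 − 17910 = -82444;  -223836 − 82444 = -306280;  -668140 − 306280 = -974420
-2808 − 240 = -3048;  -17910 − 3048 = -20958;  -82444 − 20958 = -103402;  -306280 − 103402 = -409682;  -974420 − 409682 = -1384102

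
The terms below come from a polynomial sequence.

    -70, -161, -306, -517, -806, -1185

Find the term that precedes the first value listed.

Δ: -91  -145  -211  -289  -379
Δ²: -54  -66  -78  -90
Δ³: -12  -12  -12
The third differences are constant at -12.
Work back: -54 + 12 = -42;  -91 + 42 = -49;  -70 + 49 = -21

-21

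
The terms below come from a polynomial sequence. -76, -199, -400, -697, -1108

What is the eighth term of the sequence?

-3205

-123, -201, -297, -411
-78, -96, -114
-18, -18
The third differences are constant (-18).
-114 − 18 = -132;  -411 − 132 = -543;  -1108 − 543 = -1651
-132 − 18 = -150;  -543 − 150 = -693;  -1651 − 693 = -2344
-150 − 18 = -168;  -693 − 168 = -861;  -2344 − 861 = -3205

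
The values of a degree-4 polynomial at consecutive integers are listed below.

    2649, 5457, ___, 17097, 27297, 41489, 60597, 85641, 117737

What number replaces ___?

10061

Using the last 6 terms:
D1: 10200, 14192, 19108, 25044, 32096
D2: 3992, 4916, 5936, 7052
D3: 924, 1020, 1116
D4: 96, 96
Constant fourth difference = 96.
Extend backward: 924 − 96 = 828;  3992 − 828 = 3164;  10200 − 3164 = 7036;  17097 − 7036 = 10061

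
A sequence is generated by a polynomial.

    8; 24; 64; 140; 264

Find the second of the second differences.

36

Δ: 16, 40, 76, 124
Δ²: 24, 36, 48
Δ³: 12, 12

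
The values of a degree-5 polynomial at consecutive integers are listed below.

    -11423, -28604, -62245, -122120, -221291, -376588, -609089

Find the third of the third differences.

Δ: -17181, -33641, -59875, -99171, -155297, -232501
Δ²: -16460, -26234, -39296, -56126, -77204
Δ³: -9774, -13062, -16830, -21078
Δ⁴: -3288, -3768, -4248
Δ⁵: -480, -480

-16830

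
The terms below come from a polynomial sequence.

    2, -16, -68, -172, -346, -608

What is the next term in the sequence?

-976

First differences: -18, -52, -104, -174, -262
Second differences: -34, -52, -70, -88
Third differences: -18, -18, -18
The third differences are constant (-18).
-88 − 18 = -106;  -262 − 106 = -368;  -608 − 368 = -976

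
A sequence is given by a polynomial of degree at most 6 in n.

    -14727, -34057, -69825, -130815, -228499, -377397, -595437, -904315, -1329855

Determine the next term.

-19330 , -35768 , -60990 , -97684 , -148898 , -218040 , -308878 , -425540
-16438 , -25222 , -36694 , -51214 , -69142 , -90838 , -116662
-8784 , -11472 , -14520 , -17928 , -21696 , -25824
-2688 , -3048 , -3408 , -3768 , -4128
-360 , -360 , -360 , -360
Constant fifth difference = -360, so extend:
-4128 − 360 = -4488;  -25824 − 4488 = -30312;  -116662 − 30312 = -146974;  -425540 − 146974 = -572514;  -1329855 − 572514 = -1902369

-1902369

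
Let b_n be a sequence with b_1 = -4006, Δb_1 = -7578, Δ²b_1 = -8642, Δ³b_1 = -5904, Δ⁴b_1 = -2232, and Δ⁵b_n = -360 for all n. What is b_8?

Build the table forward from the leading diagonal:
Fifth differences: -360, -360, -360, -360, -360, -360, -360, -360
Fourth differences: -2232, -2592, -2952, -3312, -3672, -4032, -4392, -4752
Third differences: -5904, -8136, -10728, -13680, -16992, -20664, -24696, -29088
Second differences: -8642, -14546, -22682, -33410, -47090, -64082, -84746, -109442
First differences: -7578, -16220, -30766, -53448, -86858, -133948, -198030, -282776
b: -4006, -11584, -27804, -58570, -112018, -198876, -332824, -530854

-530854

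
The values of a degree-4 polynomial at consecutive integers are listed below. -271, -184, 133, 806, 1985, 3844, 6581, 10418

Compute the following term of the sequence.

15601

87, 317, 673, 1179, 1859, 2737, 3837
230, 356, 506, 680, 878, 1100
126, 150, 174, 198, 222
24, 24, 24, 24
Fourth differences constant at 24.
222 + 24 = 246;  1100 + 246 = 1346;  3837 + 1346 = 5183;  10418 + 5183 = 15601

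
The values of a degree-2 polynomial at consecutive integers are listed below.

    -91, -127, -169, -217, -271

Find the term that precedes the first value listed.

D1: -36  -42  -48  -54
D2: -6  -6  -6
The second differences are constant at -6.
Work back: -36 + 6 = -30;  -91 + 30 = -61

-61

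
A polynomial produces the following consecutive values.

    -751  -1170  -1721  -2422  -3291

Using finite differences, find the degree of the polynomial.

Δ: -419, -551, -701, -869
Δ²: -132, -150, -168
Δ³: -18, -18
The third differences are constant, so the polynomial has degree 3.

3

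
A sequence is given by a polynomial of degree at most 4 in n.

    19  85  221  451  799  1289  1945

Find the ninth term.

D1: 66  136  230  348  490  656
D2: 70  94  118  142  166
D3: 24  24  24  24
Constant third difference = 24, so extend:
166 + 24 = 190;  656 + 190 = 846;  1945 + 846 = 2791
190 + 24 = 214;  846 + 214 = 1060;  2791 + 1060 = 3851

3851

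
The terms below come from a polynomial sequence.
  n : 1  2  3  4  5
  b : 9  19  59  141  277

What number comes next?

479

Δ: 10  40  82  136
Δ²: 30  42  54
Δ³: 12  12
The third differences are constant (12).
54 + 12 = 66;  136 + 66 = 202;  277 + 202 = 479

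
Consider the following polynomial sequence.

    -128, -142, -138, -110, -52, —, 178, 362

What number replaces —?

42

Using the first 5 terms:
D1: -14, 4, 28, 58
D2: 18, 24, 30
D3: 6, 6
Constant third difference = 6.
Extend forward: 30 + 6 = 36;  58 + 36 = 94;  -52 + 94 = 42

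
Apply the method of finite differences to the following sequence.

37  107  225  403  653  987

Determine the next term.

D1: 70  118  178  250  334
D2: 48  60  72  84
D3: 12  12  12
Third differences constant at 12.
84 + 12 = 96;  334 + 96 = 430;  987 + 430 = 1417

1417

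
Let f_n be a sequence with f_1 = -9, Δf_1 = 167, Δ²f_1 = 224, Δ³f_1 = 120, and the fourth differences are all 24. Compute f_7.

Build the table forward from the leading diagonal:
Δ⁴: 24, 24, 24, 24, 24, 24, 24
Δ³: 120, 144, 168, 192, 216, 240, 264
Δ²: 224, 344, 488, 656, 848, 1064, 1304
Δ: 167, 391, 735, 1223, 1879, 2727, 3791
f: -9, 158, 549, 1284, 2507, 4386, 7113

7113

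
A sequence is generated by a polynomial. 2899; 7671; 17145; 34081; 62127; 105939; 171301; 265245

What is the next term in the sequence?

396171

4772, 9474, 16936, 28046, 43812, 65362, 93944
4702, 7462, 11110, 15766, 21550, 28582
2760, 3648, 4656, 5784, 7032
888, 1008, 1128, 1248
120, 120, 120
Constant fifth difference = 120, so extend:
1248 + 120 = 1368;  7032 + 1368 = 8400;  28582 + 8400 = 36982;  93944 + 36982 = 130926;  265245 + 130926 = 396171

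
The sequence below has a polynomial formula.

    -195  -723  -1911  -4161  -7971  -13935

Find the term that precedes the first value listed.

-21

-528, -1188, -2250, -3810, -5964
-660, -1062, -1560, -2154
-402, -498, -594
-96, -96
The fourth differences are constant at -96.
Work back: -402 + 96 = -306;  -660 + 306 = -354;  -528 + 354 = -174;  -195 + 174 = -21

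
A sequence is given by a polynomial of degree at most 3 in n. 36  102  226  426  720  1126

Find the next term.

D1: 66 , 124 , 200 , 294 , 406
D2: 58 , 76 , 94 , 112
D3: 18 , 18 , 18
Third differences constant at 18.
112 + 18 = 130;  406 + 130 = 536;  1126 + 536 = 1662

1662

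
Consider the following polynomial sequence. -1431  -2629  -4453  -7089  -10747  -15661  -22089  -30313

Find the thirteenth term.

-109923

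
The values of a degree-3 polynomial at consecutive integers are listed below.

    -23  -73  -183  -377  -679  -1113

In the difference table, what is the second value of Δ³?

-24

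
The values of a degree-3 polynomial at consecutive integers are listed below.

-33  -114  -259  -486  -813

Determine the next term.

-81, -145, -227, -327
-64, -82, -100
-18, -18
Third differences constant at -18.
-100 − 18 = -118;  -327 − 118 = -445;  -813 − 445 = -1258

-1258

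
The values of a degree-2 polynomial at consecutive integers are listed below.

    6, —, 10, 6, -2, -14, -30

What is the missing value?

Using the last 5 terms:
D1: -4  -8  -12  -16
D2: -4  -4  -4
Constant second difference = -4.
Extend backward: -4 + 4 = 0;  10 + 0 = 10

10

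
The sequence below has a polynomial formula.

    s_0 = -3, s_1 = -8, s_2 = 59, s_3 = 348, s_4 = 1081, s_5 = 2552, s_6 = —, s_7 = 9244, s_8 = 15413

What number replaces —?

5127

Using the first 6 terms:
D1: -5  67  289  733  1471
D2: 72  222  444  738
D3: 150  222  294
D4: 72  72
Constant fourth difference = 72.
Extend forward: 294 + 72 = 366;  738 + 366 = 1104;  1471 + 1104 = 2575;  2552 + 2575 = 5127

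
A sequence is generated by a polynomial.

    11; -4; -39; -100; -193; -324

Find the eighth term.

-724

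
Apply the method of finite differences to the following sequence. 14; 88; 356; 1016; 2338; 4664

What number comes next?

D1: 74, 268, 660, 1322, 2326
D2: 194, 392, 662, 1004
D3: 198, 270, 342
D4: 72, 72
Fourth differences constant at 72.
342 + 72 = 414;  1004 + 414 = 1418;  2326 + 1418 = 3744;  4664 + 3744 = 8408

8408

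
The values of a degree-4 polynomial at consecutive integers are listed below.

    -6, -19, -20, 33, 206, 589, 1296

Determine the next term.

2465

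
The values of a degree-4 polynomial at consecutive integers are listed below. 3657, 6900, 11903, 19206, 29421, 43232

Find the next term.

61395

3243, 5003, 7303, 10215, 13811
1760, 2300, 2912, 3596
540, 612, 684
72, 72
Constant fourth difference = 72, so extend:
684 + 72 = 756;  3596 + 756 = 4352;  13811 + 4352 = 18163;  43232 + 18163 = 61395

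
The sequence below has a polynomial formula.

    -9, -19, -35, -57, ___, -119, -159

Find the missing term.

-85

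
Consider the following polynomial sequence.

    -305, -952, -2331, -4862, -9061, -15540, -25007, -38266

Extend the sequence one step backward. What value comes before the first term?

-66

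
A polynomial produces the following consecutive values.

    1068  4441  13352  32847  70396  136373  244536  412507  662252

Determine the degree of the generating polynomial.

5

3373, 8911, 19495, 37549, 65977, 108163, 167971, 249745
5538, 10584, 18054, 28428, 42186, 59808, 81774
5046, 7470, 10374, 13758, 17622, 21966
2424, 2904, 3384, 3864, 4344
480, 480, 480, 480
The fifth differences are constant, so the polynomial has degree 5.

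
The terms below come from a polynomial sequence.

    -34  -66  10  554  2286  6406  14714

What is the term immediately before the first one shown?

-14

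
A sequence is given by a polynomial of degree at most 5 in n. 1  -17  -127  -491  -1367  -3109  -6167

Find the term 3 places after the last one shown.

D1: -18 , -110 , -364 , -876 , -1742 , -3058
D2: -92 , -254 , -512 , -866 , -1316
D3: -162 , -258 , -354 , -450
D4: -96 , -96 , -96
The fourth differences are constant (-96).
-450 − 96 = -546;  -1316 − 546 = -1862;  -3058 − 1862 = -4920;  -6167 − 4920 = -11087
-546 − 96 = -642;  -1862 − 642 = -2504;  -4920 − 2504 = -7424;  -11087 − 7424 = -18511
-642 − 96 = -738;  -2504 − 738 = -3242;  -7424 − 3242 = -10666;  -18511 − 10666 = -29177

-29177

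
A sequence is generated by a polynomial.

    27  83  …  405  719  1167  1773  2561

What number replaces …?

Using the last 5 terms:
First differences: 314, 448, 606, 788
Second differences: 134, 158, 182
Third differences: 24, 24
Constant third difference = 24.
Extend backward: 134 − 24 = 110;  314 − 110 = 204;  405 − 204 = 201

201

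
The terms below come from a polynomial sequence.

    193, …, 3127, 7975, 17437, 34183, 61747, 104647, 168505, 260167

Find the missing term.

967

Using the last 8 terms:
First differences: 4848, 9462, 16746, 27564, 42900, 63858, 91662
Second differences: 4614, 7284, 10818, 15336, 20958, 27804
Third differences: 2670, 3534, 4518, 5622, 6846
Fourth differences: 864, 984, 1104, 1224
Fifth differences: 120, 120, 120
Constant fifth difference = 120.
Extend backward: 864 − 120 = 744;  2670 − 744 = 1926;  4614 − 1926 = 2688;  4848 − 2688 = 2160;  3127 − 2160 = 967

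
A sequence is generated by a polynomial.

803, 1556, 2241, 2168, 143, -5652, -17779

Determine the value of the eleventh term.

-213607

First differences: 753, 685, -73, -2025, -5795, -12127
Second differences: -68, -758, -1952, -3770, -6332
Third differences: -690, -1194, -1818, -2562
Fourth differences: -504, -624, -744
Fifth differences: -120, -120
Constant fifth difference = -120, so extend:
-744 − 120 = -864;  -2562 − 864 = -3426;  -6332 − 3426 = -9758;  -12127 − 9758 = -21885;  -17779 − 21885 = -39664
-864 − 120 = -984;  -3426 − 984 = -4410;  -9758 − 4410 = -14168;  -21885 − 14168 = -36053;  -39664 − 36053 = -75717
-984 − 120 = -1104;  -4410 − 1104 = -5514;  -14168 − 5514 = -19682;  -36053 − 19682 = -55735;  -75717 − 55735 = -131452
-1104 − 120 = -1224;  -5514 − 1224 = -6738;  -19682 − 6738 = -26420;  -55735 − 26420 = -82155;  -131452 − 82155 = -213607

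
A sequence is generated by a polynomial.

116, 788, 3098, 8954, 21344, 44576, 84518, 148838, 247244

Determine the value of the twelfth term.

672, 2310, 5856, 12390, 23232, 39942, 64320, 98406
1638, 3546, 6534, 10842, 16710, 24378, 34086
1908, 2988, 4308, 5868, 7668, 9708
1080, 1320, 1560, 1800, 2040
240, 240, 240, 240
Constant fifth difference = 240, so extend:
2040 + 240 = 2280;  9708 + 2280 = 11988;  34086 + 11988 = 46074;  98406 + 46074 = 144480;  247244 + 144480 = 391724
2280 + 240 = 2520;  11988 + 2520 = 14508;  46074 + 14508 = 60582;  144480 + 60582 = 205062;  391724 + 205062 = 596786
2520 + 240 = 2760;  14508 + 2760 = 17268;  60582 + 17268 = 77850;  205062 + 77850 = 282912;  596786 + 282912 = 879698

879698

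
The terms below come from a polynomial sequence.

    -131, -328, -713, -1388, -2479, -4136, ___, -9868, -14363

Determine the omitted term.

Using the first 6 terms:
Δ: -197  -385  -675  -1091  -1657
Δ²: -188  -290  -416  -566
Δ³: -102  -126  -150
Δ⁴: -24  -24
Constant fourth difference = -24.
Extend forward: -150 − 24 = -174;  -566 − 174 = -740;  -1657 − 740 = -2397;  -4136 − 2397 = -6533

-6533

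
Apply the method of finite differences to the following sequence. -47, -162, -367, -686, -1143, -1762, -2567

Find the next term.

-3582

First differences: -115, -205, -319, -457, -619, -805
Second differences: -90, -114, -138, -162, -186
Third differences: -24, -24, -24, -24
Third differences constant at -24.
-186 − 24 = -210;  -805 − 210 = -1015;  -2567 − 1015 = -3582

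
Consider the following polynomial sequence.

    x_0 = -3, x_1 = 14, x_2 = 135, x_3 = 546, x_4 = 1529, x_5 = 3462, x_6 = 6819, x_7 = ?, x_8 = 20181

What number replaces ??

12170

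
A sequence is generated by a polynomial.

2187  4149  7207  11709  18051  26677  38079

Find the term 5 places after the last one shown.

157309

1962, 3058, 4502, 6342, 8626, 11402
1096, 1444, 1840, 2284, 2776
348, 396, 444, 492
48, 48, 48
Constant fourth difference = 48, so extend:
492 + 48 = 540;  2776 + 540 = 3316;  11402 + 3316 = 14718;  38079 + 14718 = 52797
540 + 48 = 588;  3316 + 588 = 3904;  14718 + 3904 = 18622;  52797 + 18622 = 71419
588 + 48 = 636;  3904 + 636 = 4540;  18622 + 4540 = 23162;  71419 + 23162 = 94581
636 + 48 = 684;  4540 + 684 = 5224;  23162 + 5224 = 28386;  94581 + 28386 = 122967
684 + 48 = 732;  5224 + 732 = 5956;  28386 + 5956 = 34342;  122967 + 34342 = 157309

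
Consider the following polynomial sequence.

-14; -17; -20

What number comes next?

-23

Δ: -3, -3
Constant first difference = -3, so extend:
-20 − 3 = -23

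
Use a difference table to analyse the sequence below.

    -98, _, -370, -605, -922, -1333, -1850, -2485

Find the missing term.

Using the last 6 terms:
Δ: -235  -317  -411  -517  -635
Δ²: -82  -94  -106  -118
Δ³: -12  -12  -12
Constant third difference = -12.
Extend backward: -82 + 12 = -70;  -235 + 70 = -165;  -370 + 165 = -205

-205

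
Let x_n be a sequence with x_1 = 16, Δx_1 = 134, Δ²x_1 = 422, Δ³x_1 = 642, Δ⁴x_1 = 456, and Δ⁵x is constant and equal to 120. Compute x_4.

2326

Build the table forward from the leading diagonal:
Δ⁵: 120  120  120  120
Δ⁴: 456  576  696  816
Δ³: 642  1098  1674  2370
Δ²: 422  1064  2162  3836
Δ: 134  556  1620  3782
x: 16  150  706  2326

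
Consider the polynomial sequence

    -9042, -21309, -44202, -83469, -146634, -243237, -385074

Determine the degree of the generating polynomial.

5

Δ: -12267, -22893, -39267, -63165, -96603, -141837
Δ²: -10626, -16374, -23898, -33438, -45234
Δ³: -5748, -7524, -9540, -11796
Δ⁴: -1776, -2016, -2256
Δ⁵: -240, -240
The fifth differences are constant, so the polynomial has degree 5.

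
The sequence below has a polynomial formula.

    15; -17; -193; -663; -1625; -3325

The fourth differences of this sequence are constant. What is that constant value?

D1: -32, -176, -470, -962, -1700
D2: -144, -294, -492, -738
D3: -150, -198, -246
D4: -48, -48

-48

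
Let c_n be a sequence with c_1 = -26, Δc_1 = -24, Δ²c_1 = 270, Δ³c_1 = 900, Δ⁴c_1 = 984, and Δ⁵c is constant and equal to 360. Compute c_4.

Build the table forward from the leading diagonal:
Fifth differences: 360  360  360  360
Fourth differences: 984  1344  1704  2064
Third differences: 900  1884  3228  4932
Second differences: 270  1170  3054  6282
First differences: -24  246  1416  4470
c: -26  -50  196  1612

1612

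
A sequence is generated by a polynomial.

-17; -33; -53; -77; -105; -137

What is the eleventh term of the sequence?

-357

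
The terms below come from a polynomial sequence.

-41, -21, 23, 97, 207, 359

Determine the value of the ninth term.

1127

D1: 20  44  74  110  152
D2: 24  30  36  42
D3: 6  6  6
The third differences are constant (6).
42 + 6 = 48;  152 + 48 = 200;  359 + 200 = 559
48 + 6 = 54;  200 + 54 = 254;  559 + 254 = 813
54 + 6 = 60;  254 + 60 = 314;  813 + 314 = 1127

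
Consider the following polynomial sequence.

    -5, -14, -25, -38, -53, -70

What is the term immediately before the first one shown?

First differences: -9  -11  -13  -15  -17
Second differences: -2  -2  -2  -2
The second differences are constant at -2.
Work back: -9 + 2 = -7;  -5 + 7 = 2

2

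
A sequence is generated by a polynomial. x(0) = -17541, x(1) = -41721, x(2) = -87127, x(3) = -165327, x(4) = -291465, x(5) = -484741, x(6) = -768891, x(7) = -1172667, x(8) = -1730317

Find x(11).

-24180 , -45406 , -78200 , -126138 , -193276 , -284150 , -403776 , -557650
-21226 , -32794 , -47938 , -67138 , -90874 , -119626 , -153874
-11568 , -15144 , -19200 , -23736 , -28752 , -34248
-3576 , -4056 , -4536 , -5016 , -5496
-480 , -480 , -480 , -480
Constant fifth difference = -480, so extend:
-5496 − 480 = -5976;  -34248 − 5976 = -40224;  -153874 − 40224 = -194098;  -557650 − 194098 = -751748;  -1730317 − 751748 = -2482065
-5976 − 480 = -6456;  -40224 − 6456 = -46680;  -194098 − 46680 = -240778;  -751748 − 240778 = -992526;  -2482065 − 992526 = -3474591
-6456 − 480 = -6936;  -46680 − 6936 = -53616;  -240778 − 53616 = -294394;  -992526 − 294394 = -1286920;  -3474591 − 1286920 = -4761511

-4761511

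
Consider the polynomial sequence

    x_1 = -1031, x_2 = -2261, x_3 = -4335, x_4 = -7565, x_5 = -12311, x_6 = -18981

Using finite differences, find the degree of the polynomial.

D1: -1230, -2074, -3230, -4746, -6670
D2: -844, -1156, -1516, -1924
D3: -312, -360, -408
D4: -48, -48
The fourth differences are constant, so the polynomial has degree 4.

4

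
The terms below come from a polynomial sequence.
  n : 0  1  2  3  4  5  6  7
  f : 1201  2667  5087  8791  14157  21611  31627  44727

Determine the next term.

61481

1466, 2420, 3704, 5366, 7454, 10016, 13100
954, 1284, 1662, 2088, 2562, 3084
330, 378, 426, 474, 522
48, 48, 48, 48
The fourth differences are constant (48).
522 + 48 = 570;  3084 + 570 = 3654;  13100 + 3654 = 16754;  44727 + 16754 = 61481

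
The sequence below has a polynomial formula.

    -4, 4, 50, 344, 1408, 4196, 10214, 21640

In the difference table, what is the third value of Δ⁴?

D1: 8, 46, 294, 1064, 2788, 6018, 11426
D2: 38, 248, 770, 1724, 3230, 5408
D3: 210, 522, 954, 1506, 2178
D4: 312, 432, 552, 672
D5: 120, 120, 120

552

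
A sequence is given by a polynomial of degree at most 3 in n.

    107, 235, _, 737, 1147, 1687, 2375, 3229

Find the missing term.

439

Using the last 5 terms:
First differences: 410, 540, 688, 854
Second differences: 130, 148, 166
Third differences: 18, 18
Constant third difference = 18.
Extend backward: 130 − 18 = 112;  410 − 112 = 298;  737 − 298 = 439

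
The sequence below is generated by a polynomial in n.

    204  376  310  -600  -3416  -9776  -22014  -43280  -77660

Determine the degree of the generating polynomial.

D1: 172, -66, -910, -2816, -6360, -12238, -21266, -34380
D2: -238, -844, -1906, -3544, -5878, -9028, -13114
D3: -606, -1062, -1638, -2334, -3150, -4086
D4: -456, -576, -696, -816, -936
D5: -120, -120, -120, -120
The fifth differences are constant, so the polynomial has degree 5.

5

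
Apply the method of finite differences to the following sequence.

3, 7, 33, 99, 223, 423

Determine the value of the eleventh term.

3193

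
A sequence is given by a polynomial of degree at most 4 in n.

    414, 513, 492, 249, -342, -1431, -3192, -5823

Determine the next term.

-9546

99, -21, -243, -591, -1089, -1761, -2631
-120, -222, -348, -498, -672, -870
-102, -126, -150, -174, -198
-24, -24, -24, -24
Fourth differences constant at -24.
-198 − 24 = -222;  -870 − 222 = -1092;  -2631 − 1092 = -3723;  -5823 − 3723 = -9546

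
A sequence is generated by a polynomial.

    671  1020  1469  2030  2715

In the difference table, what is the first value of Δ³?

12

First differences: 349, 449, 561, 685
Second differences: 100, 112, 124
Third differences: 12, 12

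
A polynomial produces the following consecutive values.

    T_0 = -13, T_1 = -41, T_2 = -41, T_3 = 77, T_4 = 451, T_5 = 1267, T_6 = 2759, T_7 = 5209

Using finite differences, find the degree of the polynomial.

D1: -28, 0, 118, 374, 816, 1492, 2450
D2: 28, 118, 256, 442, 676, 958
D3: 90, 138, 186, 234, 282
D4: 48, 48, 48, 48
The fourth differences are constant, so the polynomial has degree 4.

4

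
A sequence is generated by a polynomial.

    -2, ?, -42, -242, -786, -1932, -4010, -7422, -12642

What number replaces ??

0

Using the last 7 terms:
First differences: -200, -544, -1146, -2078, -3412, -5220
Second differences: -344, -602, -932, -1334, -1808
Third differences: -258, -330, -402, -474
Fourth differences: -72, -72, -72
Constant fourth difference = -72.
Extend backward: -258 + 72 = -186;  -344 + 186 = -158;  -200 + 158 = -42;  -42 + 42 = 0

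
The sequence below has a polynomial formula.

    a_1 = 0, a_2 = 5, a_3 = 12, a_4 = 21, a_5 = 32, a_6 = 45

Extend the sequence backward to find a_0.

-3

Δ: 5, 7, 9, 11, 13
Δ²: 2, 2, 2, 2
The second differences are constant at 2.
Work back: 5 − 2 = 3;  0 − 3 = -3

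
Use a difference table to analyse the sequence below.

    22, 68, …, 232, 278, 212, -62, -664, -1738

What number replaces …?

146

Using the last 6 terms:
D1: 46, -66, -274, -602, -1074
D2: -112, -208, -328, -472
D3: -96, -120, -144
D4: -24, -24
Constant fourth difference = -24.
Extend backward: -96 + 24 = -72;  -112 + 72 = -40;  46 + 40 = 86;  232 − 86 = 146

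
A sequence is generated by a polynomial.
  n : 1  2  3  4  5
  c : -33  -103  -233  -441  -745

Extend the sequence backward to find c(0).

-5

D1: -70, -130, -208, -304
D2: -60, -78, -96
D3: -18, -18
The third differences are constant at -18.
Work back: -60 + 18 = -42;  -70 + 42 = -28;  -33 + 28 = -5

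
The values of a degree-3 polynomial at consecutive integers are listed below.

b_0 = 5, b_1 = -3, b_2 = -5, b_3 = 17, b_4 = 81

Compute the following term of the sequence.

Δ: -8, -2, 22, 64
Δ²: 6, 24, 42
Δ³: 18, 18
Third differences constant at 18.
42 + 18 = 60;  64 + 60 = 124;  81 + 124 = 205

205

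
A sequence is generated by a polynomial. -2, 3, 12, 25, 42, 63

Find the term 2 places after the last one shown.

D1: 5  9  13  17  21
D2: 4  4  4  4
The second differences are constant (4).
21 + 4 = 25;  63 + 25 = 88
25 + 4 = 29;  88 + 29 = 117

117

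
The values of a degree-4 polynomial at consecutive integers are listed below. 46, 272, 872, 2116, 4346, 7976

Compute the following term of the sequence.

226, 600, 1244, 2230, 3630
374, 644, 986, 1400
270, 342, 414
72, 72
Fourth differences constant at 72.
414 + 72 = 486;  1400 + 486 = 1886;  3630 + 1886 = 5516;  7976 + 5516 = 13492

13492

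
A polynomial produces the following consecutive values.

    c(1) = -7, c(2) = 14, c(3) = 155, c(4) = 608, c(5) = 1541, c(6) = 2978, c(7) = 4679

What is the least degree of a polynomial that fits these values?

Δ: 21, 141, 453, 933, 1437, 1701
Δ²: 120, 312, 480, 504, 264
Δ³: 192, 168, 24, -240
Δ⁴: -24, -144, -264
Δ⁵: -120, -120
The fifth differences are constant, so the polynomial has degree 5.

5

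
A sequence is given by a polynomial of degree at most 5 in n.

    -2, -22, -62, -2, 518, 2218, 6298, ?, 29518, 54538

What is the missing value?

14558

Using the first 7 terms:
D1: -20  -40  60  520  1700  4080
D2: -20  100  460  1180  2380
D3: 120  360  720  1200
D4: 240  360  480
D5: 120  120
Constant fifth difference = 120.
Extend forward: 480 + 120 = 600;  1200 + 600 = 1800;  2380 + 1800 = 4180;  4080 + 4180 = 8260;  6298 + 8260 = 14558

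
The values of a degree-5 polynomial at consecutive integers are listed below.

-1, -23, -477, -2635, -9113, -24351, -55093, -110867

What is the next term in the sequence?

Δ: -22, -454, -2158, -6478, -15238, -30742, -55774
Δ²: -432, -1704, -4320, -8760, -15504, -25032
Δ³: -1272, -2616, -4440, -6744, -9528
Δ⁴: -1344, -1824, -2304, -2784
Δ⁵: -480, -480, -480
Constant fifth difference = -480, so extend:
-2784 − 480 = -3264;  -9528 − 3264 = -12792;  -25032 − 12792 = -37824;  -55774 − 37824 = -93598;  -110867 − 93598 = -204465

-204465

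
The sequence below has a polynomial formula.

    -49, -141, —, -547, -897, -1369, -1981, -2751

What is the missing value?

-301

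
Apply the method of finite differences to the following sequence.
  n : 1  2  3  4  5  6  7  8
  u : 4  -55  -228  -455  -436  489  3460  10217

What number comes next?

Δ: -59 , -173 , -227 , 19 , 925 , 2971 , 6757
Δ²: -114 , -54 , 246 , 906 , 2046 , 3786
Δ³: 60 , 300 , 660 , 1140 , 1740
Δ⁴: 240 , 360 , 480 , 600
Δ⁵: 120 , 120 , 120
The fifth differences are constant (120).
600 + 120 = 720;  1740 + 720 = 2460;  3786 + 2460 = 6246;  6757 + 6246 = 13003;  10217 + 13003 = 23220

23220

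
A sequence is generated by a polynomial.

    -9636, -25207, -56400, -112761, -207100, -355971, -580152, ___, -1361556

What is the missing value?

-905125

Using the first 7 terms:
First differences: -15571, -31193, -56361, -94339, -148871, -224181
Second differences: -15622, -25168, -37978, -54532, -75310
Third differences: -9546, -12810, -16554, -20778
Fourth differences: -3264, -3744, -4224
Fifth differences: -480, -480
Constant fifth difference = -480.
Extend forward: -4224 − 480 = -4704;  -20778 − 4704 = -25482;  -75310 − 25482 = -100792;  -224181 − 100792 = -324973;  -580152 − 324973 = -905125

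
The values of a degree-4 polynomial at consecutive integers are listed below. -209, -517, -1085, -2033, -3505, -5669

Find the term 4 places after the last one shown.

-25445

D1: -308, -568, -948, -1472, -2164
D2: -260, -380, -524, -692
D3: -120, -144, -168
D4: -24, -24
Constant fourth difference = -24, so extend:
-168 − 24 = -192;  -692 − 192 = -884;  -2164 − 884 = -3048;  -5669 − 3048 = -8717
-192 − 24 = -216;  -884 − 216 = -1100;  -3048 − 1100 = -4148;  -8717 − 4148 = -12865
-216 − 24 = -240;  -1100 − 240 = -1340;  -4148 − 1340 = -5488;  -12865 − 5488 = -18353
-240 − 24 = -264;  -1340 − 264 = -1604;  -5488 − 1604 = -7092;  -18353 − 7092 = -25445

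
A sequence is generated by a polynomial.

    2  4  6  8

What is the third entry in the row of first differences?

2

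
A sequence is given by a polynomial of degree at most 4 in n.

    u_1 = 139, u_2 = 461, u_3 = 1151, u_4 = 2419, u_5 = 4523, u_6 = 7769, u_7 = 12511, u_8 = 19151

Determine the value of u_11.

First differences: 322, 690, 1268, 2104, 3246, 4742, 6640
Second differences: 368, 578, 836, 1142, 1496, 1898
Third differences: 210, 258, 306, 354, 402
Fourth differences: 48, 48, 48, 48
The fourth differences are constant (48).
402 + 48 = 450;  1898 + 450 = 2348;  6640 + 2348 = 8988;  19151 + 8988 = 28139
450 + 48 = 498;  2348 + 498 = 2846;  8988 + 2846 = 11834;  28139 + 11834 = 39973
498 + 48 = 546;  2846 + 546 = 3392;  11834 + 3392 = 15226;  39973 + 15226 = 55199

55199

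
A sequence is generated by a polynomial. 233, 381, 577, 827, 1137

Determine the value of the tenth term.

3797

First differences: 148 , 196 , 250 , 310
Second differences: 48 , 54 , 60
Third differences: 6 , 6
Constant third difference = 6, so extend:
60 + 6 = 66;  310 + 66 = 376;  1137 + 376 = 1513
66 + 6 = 72;  376 + 72 = 448;  1513 + 448 = 1961
72 + 6 = 78;  448 + 78 = 526;  1961 + 526 = 2487
78 + 6 = 84;  526 + 84 = 610;  2487 + 610 = 3097
84 + 6 = 90;  610 + 90 = 700;  3097 + 700 = 3797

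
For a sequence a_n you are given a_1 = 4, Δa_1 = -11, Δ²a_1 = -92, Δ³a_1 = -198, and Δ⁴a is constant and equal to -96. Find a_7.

-6842

Build the table forward from the leading diagonal:
Fourth differences: -96, -96, -96, -96, -96, -96, -96
Third differences: -198, -294, -390, -486, -582, -678, -774
Second differences: -92, -290, -584, -974, -1460, -2042, -2720
First differences: -11, -103, -393, -977, -1951, -3411, -5453
a: 4, -7, -110, -503, -1480, -3431, -6842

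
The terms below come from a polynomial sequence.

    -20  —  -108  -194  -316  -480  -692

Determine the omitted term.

Using the last 5 terms:
-86, -122, -164, -212
-36, -42, -48
-6, -6
Constant third difference = -6.
Extend backward: -36 + 6 = -30;  -86 + 30 = -56;  -108 + 56 = -52

-52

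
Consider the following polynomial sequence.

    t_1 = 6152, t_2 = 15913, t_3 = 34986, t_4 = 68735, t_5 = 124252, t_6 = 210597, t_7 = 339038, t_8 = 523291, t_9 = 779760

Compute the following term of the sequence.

1127777

First differences: 9761 , 19073 , 33749 , 55517 , 86345 , 128441 , 184253 , 256469
Second differences: 9312 , 14676 , 21768 , 30828 , 42096 , 55812 , 72216
Third differences: 5364 , 7092 , 9060 , 11268 , 13716 , 16404
Fourth differences: 1728 , 1968 , 2208 , 2448 , 2688
Fifth differences: 240 , 240 , 240 , 240
Fifth differences constant at 240.
2688 + 240 = 2928;  16404 + 2928 = 19332;  72216 + 19332 = 91548;  256469 + 91548 = 348017;  779760 + 348017 = 1127777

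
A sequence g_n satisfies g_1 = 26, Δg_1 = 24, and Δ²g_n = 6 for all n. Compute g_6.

206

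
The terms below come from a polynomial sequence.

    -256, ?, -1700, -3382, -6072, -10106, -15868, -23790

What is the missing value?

Using the last 6 terms:
-1682  -2690  -4034  -5762  -7922
-1008  -1344  -1728  -2160
-336  -384  -432
-48  -48
Constant fourth difference = -48.
Extend backward: -336 + 48 = -288;  -1008 + 288 = -720;  -1682 + 720 = -962;  -1700 + 962 = -738

-738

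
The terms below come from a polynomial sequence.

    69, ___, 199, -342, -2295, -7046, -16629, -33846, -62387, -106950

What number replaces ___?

186

Using the last 8 terms:
First differences: -541, -1953, -4751, -9583, -17217, -28541, -44563
Second differences: -1412, -2798, -4832, -7634, -11324, -16022
Third differences: -1386, -2034, -2802, -3690, -4698
Fourth differences: -648, -768, -888, -1008
Fifth differences: -120, -120, -120
Constant fifth difference = -120.
Extend backward: -648 + 120 = -528;  -1386 + 528 = -858;  -1412 + 858 = -554;  -541 + 554 = 13;  199 − 13 = 186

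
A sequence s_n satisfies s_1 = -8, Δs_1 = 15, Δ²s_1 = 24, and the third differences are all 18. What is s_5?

268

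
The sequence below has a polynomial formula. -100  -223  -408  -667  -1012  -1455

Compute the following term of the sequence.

-123 , -185 , -259 , -345 , -443
-62 , -74 , -86 , -98
-12 , -12 , -12
Third differences constant at -12.
-98 − 12 = -110;  -443 − 110 = -553;  -1455 − 553 = -2008

-2008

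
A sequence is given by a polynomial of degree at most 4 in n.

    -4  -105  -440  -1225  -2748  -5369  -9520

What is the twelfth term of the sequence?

-101, -335, -785, -1523, -2621, -4151
-234, -450, -738, -1098, -1530
-216, -288, -360, -432
-72, -72, -72
Constant fourth difference = -72, so extend:
-432 − 72 = -504;  -1530 − 504 = -2034;  -4151 − 2034 = -6185;  -9520 − 6185 = -15705
-504 − 72 = -576;  -2034 − 576 = -2610;  -6185 − 2610 = -8795;  -15705 − 8795 = -24500
-576 − 72 = -648;  -2610 − 648 = -3258;  -8795 − 3258 = -12053;  -24500 − 12053 = -36553
-648 − 72 = -720;  -3258 − 720 = -3978;  -12053 − 3978 = -16031;  -36553 − 16031 = -52584
-720 − 72 = -792;  -3978 − 792 = -4770;  -16031 − 4770 = -20801;  -52584 − 20801 = -73385

-73385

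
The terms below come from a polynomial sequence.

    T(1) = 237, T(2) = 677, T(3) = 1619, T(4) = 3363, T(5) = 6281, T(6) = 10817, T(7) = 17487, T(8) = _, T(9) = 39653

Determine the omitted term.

26879

Using the first 7 terms:
First differences: 440, 942, 1744, 2918, 4536, 6670
Second differences: 502, 802, 1174, 1618, 2134
Third differences: 300, 372, 444, 516
Fourth differences: 72, 72, 72
Constant fourth difference = 72.
Extend forward: 516 + 72 = 588;  2134 + 588 = 2722;  6670 + 2722 = 9392;  17487 + 9392 = 26879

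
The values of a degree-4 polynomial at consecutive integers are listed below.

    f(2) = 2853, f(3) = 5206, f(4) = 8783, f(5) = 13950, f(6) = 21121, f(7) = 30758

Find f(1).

2353, 3577, 5167, 7171, 9637
1224, 1590, 2004, 2466
366, 414, 462
48, 48
The fourth differences are constant at 48.
Work back: 366 − 48 = 318;  1224 − 318 = 906;  2353 − 906 = 1447;  2853 − 1447 = 1406

1406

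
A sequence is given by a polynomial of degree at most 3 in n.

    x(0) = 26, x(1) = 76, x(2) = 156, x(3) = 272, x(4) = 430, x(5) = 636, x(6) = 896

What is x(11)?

3216

D1: 50  80  116  158  206  260
D2: 30  36  42  48  54
D3: 6  6  6  6
Third differences constant at 6.
54 + 6 = 60;  260 + 60 = 320;  896 + 320 = 1216
60 + 6 = 66;  320 + 66 = 386;  1216 + 386 = 1602
66 + 6 = 72;  386 + 72 = 458;  1602 + 458 = 2060
72 + 6 = 78;  458 + 78 = 536;  2060 + 536 = 2596
78 + 6 = 84;  536 + 84 = 620;  2596 + 620 = 3216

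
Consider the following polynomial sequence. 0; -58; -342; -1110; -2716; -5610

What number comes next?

-10338

D1: -58, -284, -768, -1606, -2894
D2: -226, -484, -838, -1288
D3: -258, -354, -450
D4: -96, -96
Fourth differences constant at -96.
-450 − 96 = -546;  -1288 − 546 = -1834;  -2894 − 1834 = -4728;  -5610 − 4728 = -10338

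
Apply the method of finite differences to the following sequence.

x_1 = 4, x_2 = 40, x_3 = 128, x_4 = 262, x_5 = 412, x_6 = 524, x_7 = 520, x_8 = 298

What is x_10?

D1: 36, 88, 134, 150, 112, -4, -222
D2: 52, 46, 16, -38, -116, -218
D3: -6, -30, -54, -78, -102
D4: -24, -24, -24, -24
Constant fourth difference = -24, so extend:
-102 − 24 = -126;  -218 − 126 = -344;  -222 − 344 = -566;  298 − 566 = -268
-126 − 24 = -150;  -344 − 150 = -494;  -566 − 494 = -1060;  -268 − 1060 = -1328

-1328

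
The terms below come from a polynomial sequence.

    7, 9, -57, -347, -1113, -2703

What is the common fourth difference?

-96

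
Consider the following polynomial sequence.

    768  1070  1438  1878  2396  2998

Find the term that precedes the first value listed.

302  368  440  518  602
66  72  78  84
6  6  6
The third differences are constant at 6.
Work back: 66 − 6 = 60;  302 − 60 = 242;  768 − 242 = 526

526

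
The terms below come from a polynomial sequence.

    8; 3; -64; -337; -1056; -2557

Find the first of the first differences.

-5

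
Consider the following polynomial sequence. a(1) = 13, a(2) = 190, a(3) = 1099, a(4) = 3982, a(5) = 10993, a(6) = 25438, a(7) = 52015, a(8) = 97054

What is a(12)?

658990

First differences: 177  909  2883  7011  14445  26577  45039
Second differences: 732  1974  4128  7434  12132  18462
Third differences: 1242  2154  3306  4698  6330
Fourth differences: 912  1152  1392  1632
Fifth differences: 240  240  240
Fifth differences constant at 240.
1632 + 240 = 1872;  6330 + 1872 = 8202;  18462 + 8202 = 26664;  45039 + 26664 = 71703;  97054 + 71703 = 168757
1872 + 240 = 2112;  8202 + 2112 = 10314;  26664 + 10314 = 36978;  71703 + 36978 = 108681;  168757 + 108681 = 277438
2112 + 240 = 2352;  10314 + 2352 = 12666;  36978 + 12666 = 49644;  108681 + 49644 = 158325;  277438 + 158325 = 435763
2352 + 240 = 2592;  12666 + 2592 = 15258;  49644 + 15258 = 64902;  158325 + 64902 = 223227;  435763 + 223227 = 658990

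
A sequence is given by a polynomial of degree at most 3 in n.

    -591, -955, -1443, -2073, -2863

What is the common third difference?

D1: -364, -488, -630, -790
D2: -124, -142, -160
D3: -18, -18

-18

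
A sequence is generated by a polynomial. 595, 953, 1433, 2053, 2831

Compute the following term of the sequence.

3785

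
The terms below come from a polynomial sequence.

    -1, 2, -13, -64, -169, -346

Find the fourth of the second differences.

Δ: 3, -15, -51, -105, -177
Δ²: -18, -36, -54, -72
Δ³: -18, -18, -18

-72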